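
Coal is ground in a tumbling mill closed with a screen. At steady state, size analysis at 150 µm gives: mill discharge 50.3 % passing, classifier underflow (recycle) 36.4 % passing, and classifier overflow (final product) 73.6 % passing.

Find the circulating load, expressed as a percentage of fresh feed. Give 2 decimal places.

Classifier node, passing 150 µm:
Fd + Rd = Ru + Fo ⇒ R/F = (o−d)/(d−u)
r = (73.6 − 50.3)/(50.3 − 36.4) = 23.3/13.9 = 1.6763
CL = 100·r = 167.63 %

CL = 167.63 %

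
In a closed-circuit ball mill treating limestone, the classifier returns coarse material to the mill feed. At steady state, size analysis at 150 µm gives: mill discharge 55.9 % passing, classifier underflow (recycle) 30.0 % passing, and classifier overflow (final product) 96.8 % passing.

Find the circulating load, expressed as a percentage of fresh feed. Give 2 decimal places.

Two-product formula at 150 µm:
r = (o − d)/(d − u)
r = (96.8 − 55.9)/(55.9 − 30.0) = 40.9/25.9 = 1.5792
CL = 100·r = 157.92 %

CL = 157.92 %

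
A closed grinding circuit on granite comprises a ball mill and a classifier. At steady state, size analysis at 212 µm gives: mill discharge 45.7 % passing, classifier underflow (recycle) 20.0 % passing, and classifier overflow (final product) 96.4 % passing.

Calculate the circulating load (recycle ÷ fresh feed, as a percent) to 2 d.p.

CL = 197.28 %

Balance %-passing 212 µm (r = R/F):
r = (o − d)/(d − u)
r = (96.4 − 45.7)/(45.7 − 20.0) = 50.7/25.7 = 1.9728
CL = 100·r = 197.28 %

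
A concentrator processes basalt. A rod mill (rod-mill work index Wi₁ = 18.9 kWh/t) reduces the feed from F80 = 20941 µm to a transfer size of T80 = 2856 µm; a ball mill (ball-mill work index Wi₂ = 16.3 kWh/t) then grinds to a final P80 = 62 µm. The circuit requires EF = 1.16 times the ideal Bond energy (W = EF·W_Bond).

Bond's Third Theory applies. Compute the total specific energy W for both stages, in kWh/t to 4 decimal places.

W = 10·Wi·[P80^(−½) − F80^(−½)]
Stage 1 (20941→2856 µm, Wi₁=18.9): W₁ = 10·18.9·(0.018712 − 0.006910) = 2.2305 kWh/t
Stage 2 (2856→62 µm, Wi₂=16.3): W₂ = 10·16.3·(0.127000 − 0.018712) = 17.6510 kWh/t
W = W₁ + W₂ = 2.2305 + 17.6510 = 19.8815 kWh/t
W_actual = 1.16 × 19.8815 = 23.0625 kWh/t

W = 23.0625 kWh/t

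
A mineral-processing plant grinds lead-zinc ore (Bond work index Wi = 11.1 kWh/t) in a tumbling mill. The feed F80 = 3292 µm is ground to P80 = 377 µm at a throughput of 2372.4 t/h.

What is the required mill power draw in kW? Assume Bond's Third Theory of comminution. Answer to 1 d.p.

W = 10·Wi·[P80^(−½) − F80^(−½)]
W = 10·11.1·(1/√377 − 1/√3292) = 10·11.1·(0.034074) = 3.7822 kWh/t
Power = W × throughput = 3.7822 kWh/t × 2372.4 t/h = 8972.8 kW

P = 8972.8 kW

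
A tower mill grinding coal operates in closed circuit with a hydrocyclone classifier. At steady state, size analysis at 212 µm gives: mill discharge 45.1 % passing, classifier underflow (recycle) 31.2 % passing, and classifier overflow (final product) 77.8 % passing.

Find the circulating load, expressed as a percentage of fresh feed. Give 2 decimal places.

Balance %-passing 212 µm (r = R/F):
r = (o − d)/(d − u)
r = (77.8 − 45.1)/(45.1 − 31.2) = 32.7/13.9 = 2.3525
CL = 100·r = 235.25 %

CL = 235.25 %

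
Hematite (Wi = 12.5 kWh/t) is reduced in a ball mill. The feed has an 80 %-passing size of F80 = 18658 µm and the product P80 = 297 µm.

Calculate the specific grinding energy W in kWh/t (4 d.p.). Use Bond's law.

W = 10 Wi (1/√P80 − 1/√F80)  [Bond]
1/√297 = 0.058026;  1/√18658 = 0.007321
W = 10·12.5·(0.058026 − 0.007321) = 6.3381 kWh/t

W = 6.3381 kWh/t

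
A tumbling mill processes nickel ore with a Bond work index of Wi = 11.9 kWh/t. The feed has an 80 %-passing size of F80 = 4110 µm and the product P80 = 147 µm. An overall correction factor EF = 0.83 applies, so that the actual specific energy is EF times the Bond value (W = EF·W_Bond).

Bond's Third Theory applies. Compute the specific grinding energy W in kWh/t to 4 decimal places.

W = 6.6058 kWh/t

W_Bond = 10·Wi·(1/√P₈₀ − 1/√F₈₀)
1/√147 = 0.082479;  1/√4110 = 0.015598
W = 10·11.9·(0.082479 − 0.015598) = 7.9587 kWh/t
Apply correction: 7.9587 × 0.83 = 6.6058 kWh/t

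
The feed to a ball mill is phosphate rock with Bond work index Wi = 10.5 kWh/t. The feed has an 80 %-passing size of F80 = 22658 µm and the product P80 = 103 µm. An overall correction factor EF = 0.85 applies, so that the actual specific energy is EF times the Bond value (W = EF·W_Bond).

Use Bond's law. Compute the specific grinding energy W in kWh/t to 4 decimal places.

W = 8.2011 kWh/t

W_Bond = 10·Wi·(1/√P₈₀ − 1/√F₈₀)
1/√103 = 0.098533;  1/√22658 = 0.006643
W = 10·10.5·(0.098533 − 0.006643) = 9.6484 kWh/t
Corrected W = EF·W_Bond = 0.85·9.6484 = 8.2011 kWh/t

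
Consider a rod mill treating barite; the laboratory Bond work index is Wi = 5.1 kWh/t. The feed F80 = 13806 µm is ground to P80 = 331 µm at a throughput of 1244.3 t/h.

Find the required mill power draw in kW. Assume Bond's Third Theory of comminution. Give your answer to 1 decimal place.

W = 10·Wi·(P80^(-½) − F80^(-½))
W = 10·5.1·(1/√331 − 1/√13806) = 10·5.1·(0.046454) = 2.3692 kWh/t
Mill draw = 2.3692 × 1244.3 = 2948.0 kW

P = 2948.0 kW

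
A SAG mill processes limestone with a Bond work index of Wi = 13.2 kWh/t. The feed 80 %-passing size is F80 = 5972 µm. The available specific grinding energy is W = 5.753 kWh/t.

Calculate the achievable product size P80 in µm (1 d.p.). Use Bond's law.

Bond:  W = 10 Wi (1/√P − 1/√F)
1/√P80 = 1/√F80 + W/(10·Wi)
  = 5.7530/(10·13.2) + 1/√5972 = 0.043583 + 0.012940 = 0.056524
P80 = (1/0.056524)² = 17.6918² = 313.00 µm

P80 = 313.0 µm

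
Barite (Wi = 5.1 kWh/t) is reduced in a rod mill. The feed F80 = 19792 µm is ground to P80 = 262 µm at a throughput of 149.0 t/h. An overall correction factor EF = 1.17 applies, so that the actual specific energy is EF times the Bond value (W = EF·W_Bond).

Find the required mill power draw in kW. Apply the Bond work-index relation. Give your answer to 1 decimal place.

W = 10·Wi·[P80^(−½) − F80^(−½)]
W = 10·5.1·(1/√262 − 1/√19792) = 10·5.1·(0.054672) = 2.7883 kWh/t
Apply correction: 2.7883 × 1.17 = 3.2623 kWh/t
Mill draw = 3.2623 × 149.0 = 486.1 kW

P = 486.1 kW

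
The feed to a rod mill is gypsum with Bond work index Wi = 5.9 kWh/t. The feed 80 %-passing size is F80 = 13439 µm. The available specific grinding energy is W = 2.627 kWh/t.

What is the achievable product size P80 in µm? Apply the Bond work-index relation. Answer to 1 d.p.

W = 10 Wi / √P80 − 10 Wi / √F80
P80^-0.5 = F80^-0.5 + W/(10 Wi)
  = 2.6270/(10·5.9) + 1/√13439 = 0.044525 + 0.008626 = 0.053152
P80 = (1/0.053152)² = 18.8141² = 353.97 µm

P80 = 354.0 µm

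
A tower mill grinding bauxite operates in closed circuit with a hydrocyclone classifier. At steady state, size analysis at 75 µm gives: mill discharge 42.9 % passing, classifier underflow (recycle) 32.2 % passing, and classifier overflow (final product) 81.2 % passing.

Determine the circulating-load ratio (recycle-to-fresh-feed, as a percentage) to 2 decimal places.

Two-product formula at 75 µm:
(1+r)·d = r·u + o ⇒ r = (o−d)/(d−u)
r = (81.2 − 42.9)/(42.9 − 32.2) = 38.3/10.7 = 3.5794
CL = 100·r = 357.94 %

CL = 357.94 %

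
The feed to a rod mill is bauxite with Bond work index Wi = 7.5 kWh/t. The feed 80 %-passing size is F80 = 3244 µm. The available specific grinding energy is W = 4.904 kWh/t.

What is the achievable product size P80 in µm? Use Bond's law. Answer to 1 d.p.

P80 = 145.4 µm

W = 10·Wi·(P80^(-½) − F80^(-½))
⇒ 1/√P80 = W/(10 Wi) + 1/√F80
  = 4.9040/(10·7.5) + 1/√3244 = 0.065387 + 0.017557 = 0.082944
P80 = (1/0.082944)² = 12.0563² = 145.35 µm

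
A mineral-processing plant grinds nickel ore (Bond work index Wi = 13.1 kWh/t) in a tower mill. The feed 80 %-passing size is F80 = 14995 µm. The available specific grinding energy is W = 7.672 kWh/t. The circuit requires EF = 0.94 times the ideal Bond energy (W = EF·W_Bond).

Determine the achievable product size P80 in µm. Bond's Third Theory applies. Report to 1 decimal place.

P80 = 201.4 µm

W_Bond = 10·Wi·(1/√P₈₀ − 1/√F₈₀)
W_Bond = W / EF = 7.672 / 0.94 = 8.1617 kWh/t
1/√P80 = 1/√F80 + W_Bond/(10·Wi)
  = 8.1617/(10·13.1) + 1/√14995 = 0.062303 + 0.008166 = 0.070469
P80 = (1/0.070469)² = 14.1906² = 201.37 µm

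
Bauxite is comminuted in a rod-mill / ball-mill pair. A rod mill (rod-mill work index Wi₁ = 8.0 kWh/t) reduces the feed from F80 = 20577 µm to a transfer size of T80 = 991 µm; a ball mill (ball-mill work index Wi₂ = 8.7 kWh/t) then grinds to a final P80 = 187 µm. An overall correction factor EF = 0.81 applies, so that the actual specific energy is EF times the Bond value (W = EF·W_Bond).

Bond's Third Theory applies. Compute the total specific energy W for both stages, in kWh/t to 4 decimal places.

W = 4.5214 kWh/t

W = 10·Wi·(P80^(-½) − F80^(-½))
Stage 1 (20577→991 µm, Wi₁=8.0): W₁ = 10·8.0·(0.031766 − 0.006971) = 1.9836 kWh/t
Stage 2 (991→187 µm, Wi₂=8.7): W₂ = 10·8.7·(0.073127 − 0.031766) = 3.5984 kWh/t
W = W₁ + W₂ = 1.9836 + 3.5984 = 5.5820 kWh/t
With EF = 0.81: W = 5.5820·0.81 = 4.5214 kWh/t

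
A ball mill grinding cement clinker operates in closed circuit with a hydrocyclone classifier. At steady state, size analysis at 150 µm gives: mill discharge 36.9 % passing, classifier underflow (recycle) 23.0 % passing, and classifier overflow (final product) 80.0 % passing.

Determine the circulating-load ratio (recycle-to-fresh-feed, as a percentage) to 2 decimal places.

CL = 310.07 %

Let r = R/F. Size balance at 150 µm:
(1+r)d = ru + o → r = (o−d)/(d−u)
r = (80.0 − 36.9)/(36.9 − 23.0) = 43.1/13.9 = 3.1007
CL = 100·r = 310.07 %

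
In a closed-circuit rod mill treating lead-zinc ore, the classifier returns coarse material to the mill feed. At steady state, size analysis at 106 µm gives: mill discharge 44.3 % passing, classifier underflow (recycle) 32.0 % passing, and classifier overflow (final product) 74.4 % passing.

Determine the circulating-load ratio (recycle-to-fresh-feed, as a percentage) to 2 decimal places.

CL = 244.72 %

Mass balance on the −106 µm fraction:
(1+r)·d = r·u + o ⇒ r = (o−d)/(d−u)
r = (74.4 − 44.3)/(44.3 − 32.0) = 30.1/12.3 = 2.4472
CL = 100·r = 244.72 %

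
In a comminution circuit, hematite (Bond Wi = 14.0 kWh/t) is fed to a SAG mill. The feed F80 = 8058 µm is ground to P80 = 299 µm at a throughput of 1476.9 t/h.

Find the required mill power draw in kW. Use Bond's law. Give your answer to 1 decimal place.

W = 10 Wi (1/√P80 − 1/√F80)  [Bond]
W = 10·14.0·(1/√299 − 1/√8058) = 10·14.0·(0.046691) = 6.5368 kWh/t
P_mill = W·ṁ = 6.5368·1476.9 = 9654.2 kW

P = 9654.2 kW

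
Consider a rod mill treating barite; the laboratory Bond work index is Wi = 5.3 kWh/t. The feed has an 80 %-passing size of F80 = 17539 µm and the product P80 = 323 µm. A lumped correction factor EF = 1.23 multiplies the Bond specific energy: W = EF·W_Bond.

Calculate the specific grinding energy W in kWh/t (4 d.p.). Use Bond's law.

W = 3.1350 kWh/t

W = 10 Wi (1/√P80 − 1/√F80)  [Bond]
1/√323 = 0.055641;  1/√17539 = 0.007551
W = 10·5.3·(0.055641 − 0.007551) = 2.5488 kWh/t
With EF = 1.23: W = 2.5488·1.23 = 3.1350 kWh/t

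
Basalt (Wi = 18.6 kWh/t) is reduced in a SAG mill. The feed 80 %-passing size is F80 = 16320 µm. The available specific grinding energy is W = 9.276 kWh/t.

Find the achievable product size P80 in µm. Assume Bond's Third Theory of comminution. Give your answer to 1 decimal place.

W_Bond = 10·Wi·(1/√P₈₀ − 1/√F₈₀)
1/√P80 = 1/√F80 + W/(10·Wi)
  = 9.2760/(10·18.6) + 1/√16320 = 0.049871 + 0.007828 = 0.057699
P80 = (1/0.057699)² = 17.3314² = 300.38 µm

P80 = 300.4 µm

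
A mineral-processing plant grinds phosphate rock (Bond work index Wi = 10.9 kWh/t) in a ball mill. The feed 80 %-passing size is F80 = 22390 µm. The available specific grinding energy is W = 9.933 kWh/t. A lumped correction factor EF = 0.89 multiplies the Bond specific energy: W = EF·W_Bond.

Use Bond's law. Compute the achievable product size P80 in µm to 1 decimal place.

P80 = 84.1 µm

W = 10·Wi·[P80^(−½) − F80^(−½)]
W_Bond = W / EF = 9.933 / 0.89 = 11.1607 kWh/t
⇒ 1/√P80 = W_Bond/(10 Wi) + 1/√F80
  = 11.1607/(10·10.9) + 1/√22390 = 0.102392 + 0.006683 = 0.109075
P80 = (1/0.109075)² = 9.1680² = 84.05 µm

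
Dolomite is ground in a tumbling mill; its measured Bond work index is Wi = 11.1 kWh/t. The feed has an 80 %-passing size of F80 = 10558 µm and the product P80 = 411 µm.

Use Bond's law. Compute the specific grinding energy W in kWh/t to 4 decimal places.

Bond:  W = 10 Wi (1/√P − 1/√F)
1/√411 = 0.049326;  1/√10558 = 0.009732
W = 10·11.1·(0.049326 − 0.009732) = 4.3950 kWh/t

W = 4.3950 kWh/t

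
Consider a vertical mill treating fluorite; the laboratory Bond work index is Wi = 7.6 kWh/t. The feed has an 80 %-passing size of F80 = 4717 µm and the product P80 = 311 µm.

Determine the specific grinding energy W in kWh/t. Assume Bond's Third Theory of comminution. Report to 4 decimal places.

W = 3.2030 kWh/t

W = 10 Wi (P80^-0.5 − F80^-0.5)
1/√311 = 0.056705;  1/√4717 = 0.014560
W = 10·7.6·(0.056705 − 0.014560) = 3.2030 kWh/t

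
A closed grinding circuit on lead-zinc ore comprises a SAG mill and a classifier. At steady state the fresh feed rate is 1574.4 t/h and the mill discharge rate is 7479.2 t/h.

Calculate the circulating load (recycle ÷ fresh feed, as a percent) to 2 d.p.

CL = 375.05 %

Steady state: M = F + R.
R = M − F = 7479.2 − 1574.4 = 5904.8 t/h
CL = 100·R/F = 100·5904.8/1574.4 = 375.05 %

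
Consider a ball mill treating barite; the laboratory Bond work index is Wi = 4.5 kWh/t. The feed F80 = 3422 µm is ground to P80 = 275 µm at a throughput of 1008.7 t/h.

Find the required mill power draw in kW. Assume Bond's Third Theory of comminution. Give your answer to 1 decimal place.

P = 1961.3 kW

W = 10 Wi (1/√P80 − 1/√F80)  [Bond]
W = 10·4.5·(1/√275 − 1/√3422) = 10·4.5·(0.043208) = 1.9443 kWh/t
Mill draw = 1.9443 × 1008.7 = 1961.3 kW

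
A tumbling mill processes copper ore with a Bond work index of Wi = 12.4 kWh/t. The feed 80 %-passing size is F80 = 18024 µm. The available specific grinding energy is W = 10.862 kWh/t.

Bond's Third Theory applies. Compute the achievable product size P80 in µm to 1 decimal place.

P80 = 110.7 µm

W = 10 Wi (P80^-0.5 − F80^-0.5)
1/√P80 = 1/√F80 + W/(10·Wi)
  = 10.8620/(10·12.4) + 1/√18024 = 0.087597 + 0.007449 = 0.095045
P80 = (1/0.095045)² = 10.5213² = 110.70 µm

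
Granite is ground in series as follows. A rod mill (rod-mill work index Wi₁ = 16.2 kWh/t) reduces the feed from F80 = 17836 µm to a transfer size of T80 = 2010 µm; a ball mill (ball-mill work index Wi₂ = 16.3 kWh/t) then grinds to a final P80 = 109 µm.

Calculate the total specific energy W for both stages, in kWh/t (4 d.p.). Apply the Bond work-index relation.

W = 14.3772 kWh/t

W = 10 Wi (1/√P80 − 1/√F80)  [Bond]
Stage 1 (17836→2010 µm, Wi₁=16.2): W₁ = 10·16.2·(0.022305 − 0.007488) = 2.4004 kWh/t
Stage 2 (2010→109 µm, Wi₂=16.3): W₂ = 10·16.3·(0.095783 − 0.022305) = 11.9769 kWh/t
W = W₁ + W₂ = 2.4004 + 11.9769 = 14.3772 kWh/t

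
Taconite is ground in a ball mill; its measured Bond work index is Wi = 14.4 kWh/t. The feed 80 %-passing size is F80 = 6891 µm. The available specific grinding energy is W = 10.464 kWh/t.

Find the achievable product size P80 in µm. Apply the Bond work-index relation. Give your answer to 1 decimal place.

W = 10 Wi / √P80 − 10 Wi / √F80
P80^-0.5 = F80^-0.5 + W/(10 Wi)
  = 10.4640/(10·14.4) + 1/√6891 = 0.072667 + 0.012046 = 0.084713
P80 = (1/0.084713)² = 11.8045² = 139.35 µm

P80 = 139.3 µm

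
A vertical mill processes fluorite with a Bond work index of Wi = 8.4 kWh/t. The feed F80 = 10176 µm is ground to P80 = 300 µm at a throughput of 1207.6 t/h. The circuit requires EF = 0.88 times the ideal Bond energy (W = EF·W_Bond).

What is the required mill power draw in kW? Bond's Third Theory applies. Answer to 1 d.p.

W = 10·Wi·(P80^(-½) − F80^(-½))
W = 10·8.4·(1/√300 − 1/√10176) = 10·8.4·(0.047822) = 4.0170 kWh/t
Corrected W = EF·W_Bond = 0.88·4.0170 = 3.5350 kWh/t
P_mill = W·ṁ = 3.5350·1207.6 = 4268.9 kW

P = 4268.9 kW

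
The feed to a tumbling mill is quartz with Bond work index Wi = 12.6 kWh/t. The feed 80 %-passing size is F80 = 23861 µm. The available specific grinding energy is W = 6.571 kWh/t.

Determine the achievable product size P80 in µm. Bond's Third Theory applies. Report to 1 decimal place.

W = 10·Wi·[P80^(−½) − F80^(−½)]
⇒ 1/√P80 = W/(10 Wi) + 1/√F80
  = 6.5710/(10·12.6) + 1/√23861 = 0.052151 + 0.006474 = 0.058625
P80 = (1/0.058625)² = 17.0577² = 290.97 µm

P80 = 291.0 µm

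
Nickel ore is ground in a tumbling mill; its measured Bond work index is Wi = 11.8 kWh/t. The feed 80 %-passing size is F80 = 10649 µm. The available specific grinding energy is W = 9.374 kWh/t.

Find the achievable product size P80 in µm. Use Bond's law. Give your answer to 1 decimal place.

P80 = 125.9 µm

W = 10·Wi·[P80^(−½) − F80^(−½)]
⇒ 1/√P80 = W/(10 Wi) + 1/√F80
  = 9.3740/(10·11.8) + 1/√10649 = 0.079441 + 0.009690 = 0.089131
P80 = (1/0.089131)² = 11.2194² = 125.88 µm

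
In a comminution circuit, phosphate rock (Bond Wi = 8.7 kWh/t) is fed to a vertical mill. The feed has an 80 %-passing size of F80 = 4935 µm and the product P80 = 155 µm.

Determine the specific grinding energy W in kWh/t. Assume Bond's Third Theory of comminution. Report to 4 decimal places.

W = 5.7496 kWh/t

W = 10 Wi (1/√P80 − 1/√F80)  [Bond]
1/√155 = 0.080322;  1/√4935 = 0.014235
W = 10·8.7·(0.080322 − 0.014235) = 5.7496 kWh/t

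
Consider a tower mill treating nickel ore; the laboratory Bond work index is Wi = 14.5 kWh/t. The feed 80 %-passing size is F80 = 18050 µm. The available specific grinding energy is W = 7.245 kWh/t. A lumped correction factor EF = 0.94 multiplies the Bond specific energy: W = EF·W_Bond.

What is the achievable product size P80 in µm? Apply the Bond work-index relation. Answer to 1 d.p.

W = 10 Wi (P80^-0.5 − F80^-0.5)
W_Bond = W / EF = 7.245 / 0.94 = 7.7074 kWh/t
⇒ 1/√P80 = W_Bond/(10·Wi) + 1/√F80
  = 7.7074/(10·14.5) + 1/√18050 = 0.053155 + 0.007443 = 0.060598
P80 = (1/0.060598)² = 16.5022² = 272.32 µm

P80 = 272.3 µm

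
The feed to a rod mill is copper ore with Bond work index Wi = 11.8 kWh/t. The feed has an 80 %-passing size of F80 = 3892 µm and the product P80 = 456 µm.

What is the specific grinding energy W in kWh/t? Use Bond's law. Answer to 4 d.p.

W_Bond = 10·Wi·(1/√P₈₀ − 1/√F₈₀)
1/√456 = 0.046829;  1/√3892 = 0.016029
W = 10·11.8·(0.046829 − 0.016029) = 3.6344 kWh/t

W = 3.6344 kWh/t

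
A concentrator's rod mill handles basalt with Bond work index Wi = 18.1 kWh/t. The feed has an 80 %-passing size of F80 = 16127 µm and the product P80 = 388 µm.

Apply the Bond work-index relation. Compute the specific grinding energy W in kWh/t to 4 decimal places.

W = 7.7636 kWh/t

W = 10 Wi (P80^-0.5 − F80^-0.5)
1/√388 = 0.050767;  1/√16127 = 0.007875
W = 10·18.1·(0.050767 − 0.007875) = 7.7636 kWh/t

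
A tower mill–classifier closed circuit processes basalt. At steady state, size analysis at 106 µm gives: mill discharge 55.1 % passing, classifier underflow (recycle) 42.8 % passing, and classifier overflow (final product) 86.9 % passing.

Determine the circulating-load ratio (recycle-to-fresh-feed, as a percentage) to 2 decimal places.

CL = 258.54 %

Let r = R/F. Size balance at 106 µm:
r = (o − d)/(d − u)
r = (86.9 − 55.1)/(55.1 − 42.8) = 31.8/12.3 = 2.5854
CL = 100·r = 258.54 %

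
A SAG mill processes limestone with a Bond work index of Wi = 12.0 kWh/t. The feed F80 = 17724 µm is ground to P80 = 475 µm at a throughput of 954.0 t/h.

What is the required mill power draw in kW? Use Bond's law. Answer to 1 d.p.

P = 4392.8 kW

Bond: W = 10·Wi·(1/√P80 − 1/√F80)
W = 10·12.0·(1/√475 − 1/√17724) = 10·12.0·(0.038372) = 4.6046 kWh/t
P_mill = W·ṁ = 4.6046·954.0 = 4392.8 kW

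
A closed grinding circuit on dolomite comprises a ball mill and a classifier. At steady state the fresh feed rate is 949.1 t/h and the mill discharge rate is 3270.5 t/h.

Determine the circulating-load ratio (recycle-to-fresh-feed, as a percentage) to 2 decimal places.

M = F + R at steady state, so:
R = M − F = 3270.5 − 949.1 = 2321.4 t/h
CL = 100·R/F = 100·2321.4/949.1 = 244.59 %

CL = 244.59 %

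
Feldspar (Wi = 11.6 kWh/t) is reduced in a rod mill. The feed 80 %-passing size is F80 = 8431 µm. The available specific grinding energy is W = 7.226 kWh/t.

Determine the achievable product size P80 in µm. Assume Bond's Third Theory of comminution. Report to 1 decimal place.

Bond: W = 10·Wi·(1/√P80 − 1/√F80)
⇒ 1/√P80 = W/(10 Wi) + 1/√F80
  = 7.2260/(10·11.6) + 1/√8431 = 0.062293 + 0.010891 = 0.073184
P80 = (1/0.073184)² = 13.6642² = 186.71 µm

P80 = 186.7 µm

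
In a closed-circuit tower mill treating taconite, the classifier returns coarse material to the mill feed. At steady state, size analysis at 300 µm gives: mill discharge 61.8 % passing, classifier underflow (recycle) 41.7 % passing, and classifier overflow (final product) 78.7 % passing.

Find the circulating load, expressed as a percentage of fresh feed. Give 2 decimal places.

Classifier node, passing 300 µm:
r = (o − d)/(d − u)
r = (78.7 − 61.8)/(61.8 − 41.7) = 16.9/20.1 = 0.8408
CL = 100·r = 84.08 %

CL = 84.08 %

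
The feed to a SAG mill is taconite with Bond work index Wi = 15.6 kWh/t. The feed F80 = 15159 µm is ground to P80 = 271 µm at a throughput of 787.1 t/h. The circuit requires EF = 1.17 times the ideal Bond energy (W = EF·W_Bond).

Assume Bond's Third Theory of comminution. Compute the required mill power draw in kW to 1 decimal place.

Bond: W = 10·Wi·(1/√P80 − 1/√F80)
W = 10·15.6·(1/√271 − 1/√15159) = 10·15.6·(0.052624) = 8.2093 kWh/t
Corrected W = EF·W_Bond = 1.17·8.2093 = 9.6049 kWh/t
P = W·T = 9.6049·787.1 = 7560.0 kW

P = 7560.0 kW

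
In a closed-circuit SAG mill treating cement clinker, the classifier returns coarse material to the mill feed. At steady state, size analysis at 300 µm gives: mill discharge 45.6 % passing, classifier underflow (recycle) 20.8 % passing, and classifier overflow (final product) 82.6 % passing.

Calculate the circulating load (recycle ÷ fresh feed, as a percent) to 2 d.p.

CL = 149.19 %

Balance %-passing 300 µm (r = R/F):
d + r·d = r·u + o → r(d−u) = o−d
r = (82.6 − 45.6)/(45.6 − 20.8) = 37.0/24.8 = 1.4919
CL = 100·r = 149.19 %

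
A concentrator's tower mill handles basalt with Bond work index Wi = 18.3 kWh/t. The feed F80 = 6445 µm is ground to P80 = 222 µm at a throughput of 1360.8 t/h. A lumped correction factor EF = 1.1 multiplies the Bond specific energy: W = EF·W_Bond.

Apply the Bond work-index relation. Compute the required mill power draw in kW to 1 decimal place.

W = 10·Wi·[P80^(−½) − F80^(−½)]
W = 10·18.3·(1/√222 − 1/√6445) = 10·18.3·(0.054659) = 10.0027 kWh/t
Corrected W = EF·W_Bond = 1.1·10.0027 = 11.0029 kWh/t
Mill draw = 11.0029 × 1360.8 = 14972.8 kW

P = 14972.8 kW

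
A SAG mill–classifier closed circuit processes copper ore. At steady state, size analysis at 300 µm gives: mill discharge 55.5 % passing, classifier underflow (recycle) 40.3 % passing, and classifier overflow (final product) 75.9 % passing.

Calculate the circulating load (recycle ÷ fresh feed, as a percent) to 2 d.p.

CL = 134.21 %

Two-product formula at 300 µm:
d + r·d = r·u + o → r(d−u) = o−d
r = (75.9 − 55.5)/(55.5 − 40.3) = 20.4/15.2 = 1.3421
CL = 100·r = 134.21 %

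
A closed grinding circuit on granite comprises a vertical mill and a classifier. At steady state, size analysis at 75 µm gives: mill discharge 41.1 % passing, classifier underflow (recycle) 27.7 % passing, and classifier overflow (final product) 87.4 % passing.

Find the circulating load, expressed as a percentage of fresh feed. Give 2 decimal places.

CL = 345.52 %

Balance %-passing 75 µm (r = R/F):
(1+r)d = ru + o → r = (o−d)/(d−u)
r = (87.4 − 41.1)/(41.1 − 27.7) = 46.3/13.4 = 3.4552
CL = 100·r = 345.52 %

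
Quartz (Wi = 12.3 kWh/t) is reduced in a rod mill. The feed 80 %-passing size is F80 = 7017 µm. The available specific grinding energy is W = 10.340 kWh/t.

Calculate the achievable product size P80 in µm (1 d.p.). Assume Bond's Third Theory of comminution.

W = 10 Wi / √P80 − 10 Wi / √F80
P80^-0.5 = F80^-0.5 + W/(10 Wi)
  = 10.3400/(10·12.3) + 1/√7017 = 0.084065 + 0.011938 = 0.096003
P80 = (1/0.096003)² = 10.4164² = 108.50 µm

P80 = 108.5 µm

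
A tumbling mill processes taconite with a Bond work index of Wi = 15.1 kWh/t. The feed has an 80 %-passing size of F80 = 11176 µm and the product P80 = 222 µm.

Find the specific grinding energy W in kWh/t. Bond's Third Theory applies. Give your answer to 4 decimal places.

W = 10·Wi·(P80^(-½) − F80^(-½))
1/√222 = 0.067116;  1/√11176 = 0.009459
W = 10·15.1·(0.067116 − 0.009459) = 8.7061 kWh/t

W = 8.7061 kWh/t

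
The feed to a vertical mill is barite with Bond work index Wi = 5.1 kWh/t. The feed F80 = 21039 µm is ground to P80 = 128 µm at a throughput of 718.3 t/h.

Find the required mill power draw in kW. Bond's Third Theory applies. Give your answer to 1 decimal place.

W = 10·Wi·[P80^(−½) − F80^(−½)]
W = 10·5.1·(1/√128 − 1/√21039) = 10·5.1·(0.081494) = 4.1562 kWh/t
P_mill = W·ṁ = 4.1562·718.3 = 2985.4 kW

P = 2985.4 kW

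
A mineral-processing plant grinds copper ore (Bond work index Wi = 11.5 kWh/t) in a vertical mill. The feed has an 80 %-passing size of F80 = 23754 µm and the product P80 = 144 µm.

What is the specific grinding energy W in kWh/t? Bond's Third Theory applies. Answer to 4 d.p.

W = 8.8372 kWh/t

W = 10 Wi (P80^-0.5 − F80^-0.5)
1/√144 = 0.083333;  1/√23754 = 0.006488
W = 10·11.5·(0.083333 − 0.006488) = 8.8372 kWh/t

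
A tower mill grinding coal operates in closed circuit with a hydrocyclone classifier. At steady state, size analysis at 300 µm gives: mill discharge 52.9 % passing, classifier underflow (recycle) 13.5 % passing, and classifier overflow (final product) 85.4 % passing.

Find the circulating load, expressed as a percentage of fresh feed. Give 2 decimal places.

Mass balance on the −300 µm fraction:
d + r·d = r·u + o → r(d−u) = o−d
r = (85.4 − 52.9)/(52.9 − 13.5) = 32.5/39.4 = 0.8249
CL = 100·r = 82.49 %

CL = 82.49 %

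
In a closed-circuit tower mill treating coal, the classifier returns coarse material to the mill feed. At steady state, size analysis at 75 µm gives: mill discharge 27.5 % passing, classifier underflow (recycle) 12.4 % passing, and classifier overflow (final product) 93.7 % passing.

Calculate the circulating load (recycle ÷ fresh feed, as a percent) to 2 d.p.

CL = 438.41 %

Balance %-passing 75 µm (r = R/F):
r = (o − d)/(d − u)
r = (93.7 − 27.5)/(27.5 − 12.4) = 66.2/15.1 = 4.3841
CL = 100·r = 438.41 %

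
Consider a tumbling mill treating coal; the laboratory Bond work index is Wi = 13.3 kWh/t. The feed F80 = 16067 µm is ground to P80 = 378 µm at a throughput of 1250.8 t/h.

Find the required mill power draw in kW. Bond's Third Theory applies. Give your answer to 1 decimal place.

P = 7244.0 kW

Bond:  W = 10 Wi (1/√P − 1/√F)
W = 10·13.3·(1/√378 − 1/√16067) = 10·13.3·(0.043545) = 5.7915 kWh/t
P_mill = W·ṁ = 5.7915·1250.8 = 7244.0 kW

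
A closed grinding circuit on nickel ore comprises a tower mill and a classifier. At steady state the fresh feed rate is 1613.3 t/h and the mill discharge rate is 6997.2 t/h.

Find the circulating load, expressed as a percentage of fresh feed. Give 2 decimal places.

Steady state: M = F + R.
R = M − F = 6997.2 − 1613.3 = 5383.9 t/h
CL = 100·R/F = 100·5383.9/1613.3 = 333.72 %

CL = 333.72 %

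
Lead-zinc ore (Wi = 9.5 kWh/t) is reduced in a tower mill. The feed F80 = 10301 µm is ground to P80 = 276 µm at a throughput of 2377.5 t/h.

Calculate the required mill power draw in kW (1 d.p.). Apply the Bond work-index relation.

Bond:  W = 10 Wi (1/√P − 1/√F)
W = 10·9.5·(1/√276 − 1/√10301) = 10·9.5·(0.050340) = 4.7823 kWh/t
P = W·T = 4.7823·2377.5 = 11369.9 kW

P = 11369.9 kW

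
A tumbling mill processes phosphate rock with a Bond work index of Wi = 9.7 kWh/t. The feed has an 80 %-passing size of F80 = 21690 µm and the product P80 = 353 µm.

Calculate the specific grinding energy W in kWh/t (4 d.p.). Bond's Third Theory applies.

W = 4.5042 kWh/t

W = 10·Wi·(P80^(-½) − F80^(-½))
1/√353 = 0.053225;  1/√21690 = 0.006790
W = 10·9.7·(0.053225 − 0.006790) = 4.5042 kWh/t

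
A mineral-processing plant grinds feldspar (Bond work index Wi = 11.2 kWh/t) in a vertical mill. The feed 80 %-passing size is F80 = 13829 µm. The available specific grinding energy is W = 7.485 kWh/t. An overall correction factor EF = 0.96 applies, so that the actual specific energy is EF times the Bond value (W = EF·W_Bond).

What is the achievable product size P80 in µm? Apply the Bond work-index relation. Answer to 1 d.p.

W = 10 Wi (1/√P80 − 1/√F80)  [Bond]
W_Bond = W / EF = 7.485 / 0.96 = 7.7969 kWh/t
⇒ 1/√P80 = W_Bond/(10 Wi) + 1/√F80
  = 7.7969/(10·11.2) + 1/√13829 = 0.069615 + 0.008504 = 0.078119
P80 = (1/0.078119)² = 12.8011² = 163.87 µm

P80 = 163.9 µm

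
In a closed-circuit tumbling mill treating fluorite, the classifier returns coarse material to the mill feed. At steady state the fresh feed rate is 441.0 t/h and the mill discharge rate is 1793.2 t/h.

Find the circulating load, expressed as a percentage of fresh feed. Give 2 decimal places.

CL = 306.62 %

Steady state: M = F + R.
R = M − F = 1793.2 − 441.0 = 1352.2 t/h
CL = 100·R/F = 100·1352.2/441.0 = 306.62 %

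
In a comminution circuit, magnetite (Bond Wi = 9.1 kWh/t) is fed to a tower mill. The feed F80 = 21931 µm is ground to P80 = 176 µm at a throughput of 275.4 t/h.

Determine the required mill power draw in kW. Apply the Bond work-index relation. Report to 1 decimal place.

W = 10 Wi (1/√P80 − 1/√F80)  [Bond]
W = 10·9.1·(1/√176 − 1/√21931) = 10·9.1·(0.068625) = 6.2449 kWh/t
P_mill = W·ṁ = 6.2449·275.4 = 1719.8 kW

P = 1719.8 kW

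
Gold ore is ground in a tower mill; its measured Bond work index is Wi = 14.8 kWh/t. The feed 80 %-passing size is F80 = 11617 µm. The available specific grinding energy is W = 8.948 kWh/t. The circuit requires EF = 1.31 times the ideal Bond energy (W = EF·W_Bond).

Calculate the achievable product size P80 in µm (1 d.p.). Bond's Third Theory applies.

P80 = 325.5 µm

W = 10 Wi (1/√P80 − 1/√F80)  [Bond]
W_Bond = W / EF = 8.948 / 1.31 = 6.8305 kWh/t
P80^(−½) = W_Bond/(10 Wi) + F80^(−½)
  = 6.8305/(10·14.8) + 1/√11617 = 0.046152 + 0.009278 = 0.055430
P80 = (1/0.055430)² = 18.0407² = 325.47 µm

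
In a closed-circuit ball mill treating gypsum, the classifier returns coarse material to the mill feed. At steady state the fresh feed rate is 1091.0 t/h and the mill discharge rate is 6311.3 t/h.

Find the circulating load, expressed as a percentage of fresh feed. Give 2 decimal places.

CL = 478.49 %

M = F + R at steady state, so:
R = M − F = 6311.3 − 1091.0 = 5220.3 t/h
CL = 100·R/F = 100·5220.3/1091.0 = 478.49 %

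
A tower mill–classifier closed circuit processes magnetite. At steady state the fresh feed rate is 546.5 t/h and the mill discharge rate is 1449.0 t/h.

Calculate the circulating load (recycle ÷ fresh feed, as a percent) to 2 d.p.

Mill node: discharge = fresh + recycle.
R = M − F = 1449.0 − 546.5 = 902.5 t/h
CL = 100·R/F = 100·902.5/546.5 = 165.14 %

CL = 165.14 %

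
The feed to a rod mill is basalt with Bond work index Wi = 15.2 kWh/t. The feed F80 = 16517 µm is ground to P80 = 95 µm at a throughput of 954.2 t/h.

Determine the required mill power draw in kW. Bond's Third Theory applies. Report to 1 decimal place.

P = 13752.1 kW

W = 10 Wi / √P80 − 10 Wi / √F80
W = 10·15.2·(1/√95 − 1/√16517) = 10·15.2·(0.094817) = 14.4122 kWh/t
P = W·T = 14.4122·954.2 = 13752.1 kW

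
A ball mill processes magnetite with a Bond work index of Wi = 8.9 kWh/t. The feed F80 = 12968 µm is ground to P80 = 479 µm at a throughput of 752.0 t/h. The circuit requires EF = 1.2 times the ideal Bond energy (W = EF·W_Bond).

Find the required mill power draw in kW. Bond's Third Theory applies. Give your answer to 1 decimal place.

P = 2964.4 kW

W = 10 Wi / √P80 − 10 Wi / √F80
W = 10·8.9·(1/√479 − 1/√12968) = 10·8.9·(0.036910) = 3.2850 kWh/t
Apply correction: 3.2850 × 1.2 = 3.9420 kWh/t
Power = W × throughput = 3.9420 kWh/t × 752.0 t/h = 2964.4 kW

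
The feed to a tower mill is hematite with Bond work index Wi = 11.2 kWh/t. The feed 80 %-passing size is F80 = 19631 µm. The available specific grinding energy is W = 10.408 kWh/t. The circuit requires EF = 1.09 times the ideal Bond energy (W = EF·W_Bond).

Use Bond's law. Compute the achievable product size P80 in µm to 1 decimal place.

P80 = 117.1 µm

Bond:  W = 10 Wi (1/√P − 1/√F)
W_Bond = W / EF = 10.408 / 1.09 = 9.5486 kWh/t
⇒ 1/√P80 = W_Bond/(10 Wi) + 1/√F80
  = 9.5486/(10·11.2) + 1/√19631 = 0.085256 + 0.007137 = 0.092393
P80 = (1/0.092393)² = 10.8234² = 117.15 µm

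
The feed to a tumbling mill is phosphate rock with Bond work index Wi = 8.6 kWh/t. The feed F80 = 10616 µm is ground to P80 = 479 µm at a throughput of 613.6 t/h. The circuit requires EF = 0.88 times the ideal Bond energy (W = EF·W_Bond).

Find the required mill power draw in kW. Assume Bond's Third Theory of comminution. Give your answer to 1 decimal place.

P = 1671.1 kW

Bond: W = 10·Wi·(1/√P80 − 1/√F80)
W = 10·8.6·(1/√479 − 1/√10616) = 10·8.6·(0.035986) = 3.0948 kWh/t
W_actual = 0.88 × 3.0948 = 2.7234 kWh/t
P = W·T = 2.7234·613.6 = 1671.1 kW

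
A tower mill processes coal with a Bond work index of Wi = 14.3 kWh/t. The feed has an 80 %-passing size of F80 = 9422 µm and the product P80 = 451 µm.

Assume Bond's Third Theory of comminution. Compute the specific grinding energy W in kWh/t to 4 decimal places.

W = 5.2604 kWh/t

W = 10 Wi (1/√P80 − 1/√F80)  [Bond]
1/√451 = 0.047088;  1/√9422 = 0.010302
W = 10·14.3·(0.047088 − 0.010302) = 5.2604 kWh/t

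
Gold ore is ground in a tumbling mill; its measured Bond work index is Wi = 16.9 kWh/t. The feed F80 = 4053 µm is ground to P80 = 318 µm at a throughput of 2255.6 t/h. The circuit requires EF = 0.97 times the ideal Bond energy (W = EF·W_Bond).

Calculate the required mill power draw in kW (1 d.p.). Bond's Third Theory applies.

W = 10 Wi (P80^-0.5 − F80^-0.5)
W = 10·16.9·(1/√318 − 1/√4053) = 10·16.9·(0.040370) = 6.8225 kWh/t
Corrected W = EF·W_Bond = 0.97·6.8225 = 6.6178 kWh/t
Mill draw = 6.6178 × 2255.6 = 14927.1 kW

P = 14927.1 kW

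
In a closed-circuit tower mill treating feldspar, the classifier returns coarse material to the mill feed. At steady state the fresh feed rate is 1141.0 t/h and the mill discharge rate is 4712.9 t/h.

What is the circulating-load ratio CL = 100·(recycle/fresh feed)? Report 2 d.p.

CL = 313.05 %

M = F + R at steady state, so:
R = M − F = 4712.9 − 1141.0 = 3571.9 t/h
CL = 100·R/F = 100·3571.9/1141.0 = 313.05 %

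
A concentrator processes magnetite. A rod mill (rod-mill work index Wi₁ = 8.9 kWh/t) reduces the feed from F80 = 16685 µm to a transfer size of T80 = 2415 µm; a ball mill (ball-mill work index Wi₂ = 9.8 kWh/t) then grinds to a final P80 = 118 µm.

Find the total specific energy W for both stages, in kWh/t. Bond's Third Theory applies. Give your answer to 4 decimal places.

W = 8.1495 kWh/t

Bond: W = 10·Wi·(1/√P80 − 1/√F80)
Stage 1 (16685→2415 µm, Wi₁=8.9): W₁ = 10·8.9·(0.020349 − 0.007742) = 1.1220 kWh/t
Stage 2 (2415→118 µm, Wi₂=9.8): W₂ = 10·9.8·(0.092057 − 0.020349) = 7.0274 kWh/t
W = W₁ + W₂ = 1.1220 + 7.0274 = 8.1495 kWh/t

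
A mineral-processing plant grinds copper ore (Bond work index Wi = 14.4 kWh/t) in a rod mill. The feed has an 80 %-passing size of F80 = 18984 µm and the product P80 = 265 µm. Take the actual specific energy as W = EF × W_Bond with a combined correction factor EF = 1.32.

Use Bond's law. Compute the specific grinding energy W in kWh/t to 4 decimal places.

Bond:  W = 10 Wi (1/√P − 1/√F)
1/√265 = 0.061430;  1/√18984 = 0.007258
W = 10·14.4·(0.061430 − 0.007258) = 7.8007 kWh/t
Corrected W = EF·W_Bond = 1.32·7.8007 = 10.2970 kWh/t

W = 10.2970 kWh/t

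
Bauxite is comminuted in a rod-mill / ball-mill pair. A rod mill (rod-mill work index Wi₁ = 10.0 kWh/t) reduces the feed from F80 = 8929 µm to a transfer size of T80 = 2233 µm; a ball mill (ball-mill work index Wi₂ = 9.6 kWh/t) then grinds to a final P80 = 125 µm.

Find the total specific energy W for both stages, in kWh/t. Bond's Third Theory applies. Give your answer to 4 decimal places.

Bond:  W = 10 Wi (1/√P − 1/√F)
Stage 1 (8929→2233 µm, Wi₁=10.0): W₁ = 10·10.0·(0.021162 − 0.010583) = 1.0579 kWh/t
Stage 2 (2233→125 µm, Wi₂=9.6): W₂ = 10·9.6·(0.089443 − 0.021162) = 6.5550 kWh/t
W = W₁ + W₂ = 1.0579 + 6.5550 = 7.6129 kWh/t

W = 7.6129 kWh/t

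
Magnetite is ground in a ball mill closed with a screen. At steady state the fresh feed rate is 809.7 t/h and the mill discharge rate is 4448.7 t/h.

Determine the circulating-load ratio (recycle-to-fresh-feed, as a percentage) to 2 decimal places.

CL = 449.43 %

Discharge = new feed + return, hence
R = M − F = 4448.7 − 809.7 = 3639.0 t/h
CL = 100·R/F = 100·3639.0/809.7 = 449.43 %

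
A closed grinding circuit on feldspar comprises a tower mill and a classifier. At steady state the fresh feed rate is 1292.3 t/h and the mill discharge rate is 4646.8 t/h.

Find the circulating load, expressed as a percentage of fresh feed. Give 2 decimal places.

Discharge = new feed + return, hence
R = M − F = 4646.8 − 1292.3 = 3354.5 t/h
CL = 100·R/F = 100·3354.5/1292.3 = 259.58 %

CL = 259.58 %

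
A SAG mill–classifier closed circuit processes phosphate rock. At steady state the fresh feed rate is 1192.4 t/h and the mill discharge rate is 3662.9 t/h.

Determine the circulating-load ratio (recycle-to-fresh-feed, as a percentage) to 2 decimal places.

CL = 207.19 %

Steady state: M = F + R.
R = M − F = 3662.9 − 1192.4 = 2470.5 t/h
CL = 100·R/F = 100·2470.5/1192.4 = 207.19 %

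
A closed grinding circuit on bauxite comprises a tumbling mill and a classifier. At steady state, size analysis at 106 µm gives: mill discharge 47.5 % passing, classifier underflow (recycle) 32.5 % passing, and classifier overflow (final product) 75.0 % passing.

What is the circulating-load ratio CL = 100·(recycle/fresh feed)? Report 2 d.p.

Balance %-passing 106 µm (r = R/F):
(1+r)·d = r·u + o ⇒ r = (o−d)/(d−u)
r = (75.0 − 47.5)/(47.5 − 32.5) = 27.5/15.0 = 1.8333
CL = 100·r = 183.33 %

CL = 183.33 %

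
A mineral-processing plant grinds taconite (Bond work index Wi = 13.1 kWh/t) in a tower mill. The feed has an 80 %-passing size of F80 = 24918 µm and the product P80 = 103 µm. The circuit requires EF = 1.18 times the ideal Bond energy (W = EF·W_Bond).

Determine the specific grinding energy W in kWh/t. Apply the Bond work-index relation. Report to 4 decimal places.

W = 10·Wi·(P80^(-½) − F80^(-½))
1/√103 = 0.098533;  1/√24918 = 0.006335
W = 10·13.1·(0.098533 − 0.006335) = 12.0779 kWh/t
Apply correction: 12.0779 × 1.18 = 14.2520 kWh/t

W = 14.2520 kWh/t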